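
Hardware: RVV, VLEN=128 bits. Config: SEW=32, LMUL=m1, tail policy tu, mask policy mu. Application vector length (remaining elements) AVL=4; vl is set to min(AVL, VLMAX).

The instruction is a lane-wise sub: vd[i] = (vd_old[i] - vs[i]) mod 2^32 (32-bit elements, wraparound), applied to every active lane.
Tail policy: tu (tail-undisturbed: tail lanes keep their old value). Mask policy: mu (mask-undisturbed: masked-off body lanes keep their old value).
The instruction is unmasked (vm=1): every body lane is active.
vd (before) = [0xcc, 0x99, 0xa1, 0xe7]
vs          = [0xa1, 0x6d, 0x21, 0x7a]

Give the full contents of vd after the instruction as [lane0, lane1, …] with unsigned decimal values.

lanes per group: 128·1/32 = 4
vl = min(AVL, VLMAX) = min(4, 4) = 4
[0] sub(0xcc,0xa1) = 0x2b
[1] sub(0x99,0x6d) = 0x2c
[2] sub(0xa1,0x21) = 0x80
[3] sub(0xe7,0x7a) = 0x6d

vd = [43, 44, 128, 109]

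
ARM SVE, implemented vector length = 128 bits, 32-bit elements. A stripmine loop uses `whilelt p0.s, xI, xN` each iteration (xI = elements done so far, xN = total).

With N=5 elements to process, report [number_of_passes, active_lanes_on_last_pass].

lane count: 128 div 32 = 4
5 elements at 4/iter → 2 passes, remainder 1 on the last

[iterations, last_vl] = [2, 1]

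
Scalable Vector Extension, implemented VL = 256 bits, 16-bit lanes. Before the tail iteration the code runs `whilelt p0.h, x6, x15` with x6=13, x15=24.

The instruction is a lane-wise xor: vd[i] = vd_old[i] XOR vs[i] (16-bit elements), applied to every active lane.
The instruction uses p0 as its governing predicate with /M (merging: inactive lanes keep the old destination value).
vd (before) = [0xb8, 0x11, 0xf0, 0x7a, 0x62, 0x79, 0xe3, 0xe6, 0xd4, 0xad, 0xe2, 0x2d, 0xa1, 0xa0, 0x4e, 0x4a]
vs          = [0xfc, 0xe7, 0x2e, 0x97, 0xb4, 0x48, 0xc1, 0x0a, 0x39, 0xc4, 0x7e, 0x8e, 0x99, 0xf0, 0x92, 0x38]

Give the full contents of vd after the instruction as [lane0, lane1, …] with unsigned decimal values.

256-bit reg / 16-bit elem → 16 lanes
active while 13+j < 24, i.e. j ∈ [0,11) capped at 16 ⇒ 11
[0] xor(0xb8,0xfc) = 0x44
[1] xor(0x11,0xe7) = 0xf6
[2] xor(0xf0,0x2e) = 0xde
[3] xor(0x7a,0x97) = 0xed
[4] xor(0x62,0xb4) = 0xd6
[5] xor(0x79,0x48) = 0x31
[6] xor(0xe3,0xc1) = 0x22
[7] xor(0xe6,0x0a) = 0xec
[8] xor(0xd4,0x39) = 0xed
[9] xor(0xad,0xc4) = 0x69
[10] xor(0xe2,0x7e) = 0x9c
[11] tail/keep = 0x2d
[12] tail/keep = 0xa1
[13] tail/keep = 0xa0
[14] tail/keep = 0x4e
[15] tail/keep = 0x4a

vd = [68, 246, 222, 237, 214, 49, 34, 236, 237, 105, 156, 45, 161, 160, 78, 74]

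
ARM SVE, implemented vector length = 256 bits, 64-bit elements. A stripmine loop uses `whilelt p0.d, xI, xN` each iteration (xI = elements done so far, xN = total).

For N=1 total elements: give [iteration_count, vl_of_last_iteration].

[iterations, last_vl] = [1, 1]

lane count: 256 div 64 = 4
iterations = ceil(1/4) = 1; final-pass vl = 1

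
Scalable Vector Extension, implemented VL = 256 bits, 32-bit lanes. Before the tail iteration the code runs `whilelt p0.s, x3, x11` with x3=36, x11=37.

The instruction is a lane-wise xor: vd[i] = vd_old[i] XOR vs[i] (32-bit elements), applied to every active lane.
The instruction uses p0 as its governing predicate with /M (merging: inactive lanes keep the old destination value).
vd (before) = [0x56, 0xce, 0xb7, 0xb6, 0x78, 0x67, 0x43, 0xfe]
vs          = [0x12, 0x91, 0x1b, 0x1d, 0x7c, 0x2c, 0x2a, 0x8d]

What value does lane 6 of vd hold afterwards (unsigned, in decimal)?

256-bit reg / 32-bit elem → 8 lanes
active while 36+j < 37, i.e. j ∈ [0,1) capped at 8 ⇒ 1
vd[0] xor(0x56,0x12) -> 0x44
vd[1] tail/keep -> 0xce
vd[2] tail/keep -> 0xb7
vd[3] tail/keep -> 0xb6
vd[4] tail/keep -> 0x78
vd[5] tail/keep -> 0x67
vd[6] tail/keep -> 0x43
vd[7] tail/keep -> 0xfe

vd[6] = 67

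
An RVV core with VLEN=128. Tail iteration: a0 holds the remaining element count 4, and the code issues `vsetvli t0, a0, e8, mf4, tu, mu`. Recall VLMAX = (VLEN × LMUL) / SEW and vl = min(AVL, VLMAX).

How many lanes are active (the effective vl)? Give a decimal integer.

vl = 4

VLMAX = (128 × 1/4) / 8 = 4 lanes
vl ← min(4, 4) = 4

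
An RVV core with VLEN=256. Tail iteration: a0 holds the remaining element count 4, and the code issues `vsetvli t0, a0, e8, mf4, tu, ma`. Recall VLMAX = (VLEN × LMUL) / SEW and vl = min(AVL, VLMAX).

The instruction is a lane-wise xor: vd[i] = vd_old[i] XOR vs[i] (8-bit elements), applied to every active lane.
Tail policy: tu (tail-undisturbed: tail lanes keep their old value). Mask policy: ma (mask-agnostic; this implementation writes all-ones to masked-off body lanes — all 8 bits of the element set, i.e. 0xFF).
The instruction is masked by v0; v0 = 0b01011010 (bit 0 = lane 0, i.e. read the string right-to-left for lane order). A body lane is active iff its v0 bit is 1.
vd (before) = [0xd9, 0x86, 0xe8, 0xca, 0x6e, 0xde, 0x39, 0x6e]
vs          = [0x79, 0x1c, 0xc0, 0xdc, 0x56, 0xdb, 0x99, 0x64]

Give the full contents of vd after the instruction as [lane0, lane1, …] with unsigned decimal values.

vd = [255, 154, 255, 22, 110, 222, 57, 110]

lanes per group: 256·1/4/8 = 8
vl ← min(4, 8) = 4
lane  0: mask-off/ones ⇒ 0xff
lane  1: xor(0x86,0x1c) ⇒ 0x9a
lane  2: mask-off/ones ⇒ 0xff
lane  3: xor(0xca,0xdc) ⇒ 0x16
lane  4: tail/keep ⇒ 0x6e
lane  5: tail/keep ⇒ 0xde
lane  6: tail/keep ⇒ 0x39
lane  7: tail/keep ⇒ 0x6e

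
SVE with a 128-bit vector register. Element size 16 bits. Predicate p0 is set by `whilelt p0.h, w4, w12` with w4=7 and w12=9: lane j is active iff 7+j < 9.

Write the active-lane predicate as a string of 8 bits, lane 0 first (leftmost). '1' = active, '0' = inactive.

lane count: 128 div 16 = 8
active while 7+j < 9, i.e. j ∈ [0,2) capped at 8 ⇒ 2
bits (lane 0 leftmost): 11000000

predicate = 11000000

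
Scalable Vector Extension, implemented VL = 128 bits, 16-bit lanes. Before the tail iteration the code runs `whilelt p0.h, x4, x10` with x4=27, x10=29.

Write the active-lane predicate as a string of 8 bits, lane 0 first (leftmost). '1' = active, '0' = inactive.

predicate = 11000000

128-bit reg / 16-bit elem → 8 lanes
whilelt: lane j active iff 27+j < 29 → j < 2 → 2 active
bits (lane 0 leftmost): 11000000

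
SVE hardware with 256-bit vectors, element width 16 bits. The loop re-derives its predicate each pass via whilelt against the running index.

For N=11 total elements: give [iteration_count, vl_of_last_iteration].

lane count: 256 div 16 = 16
iterations = ceil(11/16) = 1; final-pass vl = 11

[iterations, last_vl] = [1, 11]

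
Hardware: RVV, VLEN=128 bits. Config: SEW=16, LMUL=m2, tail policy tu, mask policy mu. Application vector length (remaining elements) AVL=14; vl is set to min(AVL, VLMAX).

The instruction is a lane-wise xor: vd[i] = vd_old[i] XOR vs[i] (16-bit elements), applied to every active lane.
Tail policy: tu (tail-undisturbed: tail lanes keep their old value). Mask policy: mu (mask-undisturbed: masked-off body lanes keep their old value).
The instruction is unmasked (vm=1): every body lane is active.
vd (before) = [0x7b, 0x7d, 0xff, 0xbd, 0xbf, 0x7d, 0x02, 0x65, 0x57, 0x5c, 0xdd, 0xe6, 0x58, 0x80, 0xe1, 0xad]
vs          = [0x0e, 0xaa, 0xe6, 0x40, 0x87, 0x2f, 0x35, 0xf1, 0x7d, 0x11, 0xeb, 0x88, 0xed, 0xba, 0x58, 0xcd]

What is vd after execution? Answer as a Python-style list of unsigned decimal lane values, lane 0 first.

vd = [117, 215, 25, 253, 56, 82, 55, 148, 42, 77, 54, 110, 181, 58, 225, 173]

VLMAX = (128 × 2) / 16 = 16 lanes
vl = min(AVL, VLMAX) = min(14, 16) = 14
[0] xor(0x7b,0x0e) = 0x75
[1] xor(0x7d,0xaa) = 0xd7
[2] xor(0xff,0xe6) = 0x19
[3] xor(0xbd,0x40) = 0xfd
[4] xor(0xbf,0x87) = 0x38
[5] xor(0x7d,0x2f) = 0x52
[6] xor(0x02,0x35) = 0x37
[7] xor(0x65,0xf1) = 0x94
[8] xor(0x57,0x7d) = 0x2a
[9] xor(0x5c,0x11) = 0x4d
[10] xor(0xdd,0xeb) = 0x36
[11] xor(0xe6,0x88) = 0x6e
[12] xor(0x58,0xed) = 0xb5
[13] xor(0x80,0xba) = 0x3a
[14] tail/keep = 0xe1
[15] tail/keep = 0xad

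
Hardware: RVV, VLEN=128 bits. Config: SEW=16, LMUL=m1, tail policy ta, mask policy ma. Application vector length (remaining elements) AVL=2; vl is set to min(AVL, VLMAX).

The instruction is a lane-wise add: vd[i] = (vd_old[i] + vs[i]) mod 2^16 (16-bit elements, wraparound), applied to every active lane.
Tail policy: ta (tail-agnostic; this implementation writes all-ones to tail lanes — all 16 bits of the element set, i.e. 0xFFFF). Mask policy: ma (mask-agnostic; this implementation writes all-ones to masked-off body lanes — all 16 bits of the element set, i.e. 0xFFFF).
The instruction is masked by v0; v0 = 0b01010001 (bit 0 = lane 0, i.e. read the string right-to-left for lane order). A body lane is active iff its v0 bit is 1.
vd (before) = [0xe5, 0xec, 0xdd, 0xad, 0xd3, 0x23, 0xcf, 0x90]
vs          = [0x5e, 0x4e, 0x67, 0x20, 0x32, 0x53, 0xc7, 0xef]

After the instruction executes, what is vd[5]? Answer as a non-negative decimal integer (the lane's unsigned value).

VLMAX = (128 × 1) / 16 = 8 lanes
AVL=2 ≤ VLMAX=8, so vl = 2
lane  0: add(0xe5,0x5e) ⇒ 0x143
lane  1: mask-off/ones ⇒ 0xffff
lane  2: tail/ones ⇒ 0xffff
lane  3: tail/ones ⇒ 0xffff
lane  4: tail/ones ⇒ 0xffff
lane  5: tail/ones ⇒ 0xffff
lane  6: tail/ones ⇒ 0xffff
lane  7: tail/ones ⇒ 0xffff

vd[5] = 65535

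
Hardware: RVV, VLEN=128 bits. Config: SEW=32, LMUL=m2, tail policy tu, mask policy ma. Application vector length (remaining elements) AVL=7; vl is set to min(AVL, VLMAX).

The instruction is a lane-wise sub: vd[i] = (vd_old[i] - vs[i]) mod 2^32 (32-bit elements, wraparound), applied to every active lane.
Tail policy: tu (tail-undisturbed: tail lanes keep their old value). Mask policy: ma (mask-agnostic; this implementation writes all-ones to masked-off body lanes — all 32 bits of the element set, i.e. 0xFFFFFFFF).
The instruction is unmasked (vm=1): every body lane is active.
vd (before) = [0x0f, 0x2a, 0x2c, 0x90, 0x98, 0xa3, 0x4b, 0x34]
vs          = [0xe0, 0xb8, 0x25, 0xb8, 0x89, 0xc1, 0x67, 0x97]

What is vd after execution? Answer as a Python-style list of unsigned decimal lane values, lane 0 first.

vd = [4294967087, 4294967154, 7, 4294967256, 15, 4294967266, 4294967268, 52]

lanes per group: 128·2/32 = 8
vl = min(AVL, VLMAX) = min(7, 8) = 7
lane  0: sub(0x0f,0xe0) ⇒ 0xffffff2f
lane  1: sub(0x2a,0xb8) ⇒ 0xffffff72
lane  2: sub(0x2c,0x25) ⇒ 0x07
lane  3: sub(0x90,0xb8) ⇒ 0xffffffd8
lane  4: sub(0x98,0x89) ⇒ 0x0f
lane  5: sub(0xa3,0xc1) ⇒ 0xffffffe2
lane  6: sub(0x4b,0x67) ⇒ 0xffffffe4
lane  7: tail/keep ⇒ 0x34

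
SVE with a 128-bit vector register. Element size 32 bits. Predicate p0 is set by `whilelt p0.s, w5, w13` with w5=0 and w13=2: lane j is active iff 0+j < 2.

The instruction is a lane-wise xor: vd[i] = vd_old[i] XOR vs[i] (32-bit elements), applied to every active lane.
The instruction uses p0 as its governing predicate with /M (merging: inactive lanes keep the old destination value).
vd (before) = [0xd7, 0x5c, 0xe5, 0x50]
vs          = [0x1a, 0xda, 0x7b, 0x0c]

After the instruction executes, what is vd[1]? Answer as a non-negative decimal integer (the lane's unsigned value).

vd[1] = 134

register lanes = 128/32 = 4
whilelt: lane j active iff 0+j < 2 → j < 2 → 2 active
  i=0: xor(0xd7,0x1a) → 205
  i=1: xor(0x5c,0xda) → 134
  i=2: tail/keep → 229
  i=3: tail/keep → 80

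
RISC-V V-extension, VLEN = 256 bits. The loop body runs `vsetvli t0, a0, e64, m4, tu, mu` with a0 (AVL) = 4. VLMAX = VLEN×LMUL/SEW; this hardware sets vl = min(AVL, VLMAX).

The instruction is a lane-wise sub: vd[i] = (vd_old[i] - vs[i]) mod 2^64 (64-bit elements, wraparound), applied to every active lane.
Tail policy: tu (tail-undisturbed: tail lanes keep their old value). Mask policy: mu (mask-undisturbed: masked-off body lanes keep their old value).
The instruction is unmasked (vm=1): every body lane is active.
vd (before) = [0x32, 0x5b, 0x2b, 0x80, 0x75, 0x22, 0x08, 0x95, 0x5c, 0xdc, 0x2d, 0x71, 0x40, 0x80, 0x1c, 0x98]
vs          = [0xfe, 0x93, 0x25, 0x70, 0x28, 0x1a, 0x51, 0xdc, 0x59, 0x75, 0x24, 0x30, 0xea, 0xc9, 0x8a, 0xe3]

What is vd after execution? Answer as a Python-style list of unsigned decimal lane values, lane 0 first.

vd = [18446744073709551412, 18446744073709551560, 6, 16, 117, 34, 8, 149, 92, 220, 45, 113, 64, 128, 28, 152]

VLMAX = VLEN×LMUL/SEW = 256×4/64 = 16
vl = min(AVL, VLMAX) = min(4, 16) = 4
[0] sub(0x32,0xfe) = 0xffffffffffffff34
[1] sub(0x5b,0x93) = 0xffffffffffffffc8
[2] sub(0x2b,0x25) = 0x06
[3] sub(0x80,0x70) = 0x10
[4] tail/keep = 0x75
[5] tail/keep = 0x22
[6] tail/keep = 0x08
[7] tail/keep = 0x95
[8] tail/keep = 0x5c
[9] tail/keep = 0xdc
[10] tail/keep = 0x2d
[11] tail/keep = 0x71
[12] tail/keep = 0x40
[13] tail/keep = 0x80
[14] tail/keep = 0x1c
[15] tail/keep = 0x98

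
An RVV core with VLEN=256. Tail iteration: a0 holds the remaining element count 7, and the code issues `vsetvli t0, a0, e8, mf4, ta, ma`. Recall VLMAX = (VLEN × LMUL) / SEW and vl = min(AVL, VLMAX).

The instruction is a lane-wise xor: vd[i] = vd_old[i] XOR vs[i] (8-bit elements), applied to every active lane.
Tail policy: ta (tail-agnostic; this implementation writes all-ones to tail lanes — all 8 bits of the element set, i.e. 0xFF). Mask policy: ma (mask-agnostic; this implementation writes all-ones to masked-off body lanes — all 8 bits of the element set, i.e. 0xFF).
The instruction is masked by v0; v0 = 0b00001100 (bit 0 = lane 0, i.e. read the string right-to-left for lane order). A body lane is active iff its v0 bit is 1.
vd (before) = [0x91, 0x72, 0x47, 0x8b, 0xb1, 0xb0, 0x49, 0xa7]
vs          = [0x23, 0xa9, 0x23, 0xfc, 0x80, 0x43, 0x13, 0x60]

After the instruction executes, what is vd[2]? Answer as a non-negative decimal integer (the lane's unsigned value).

VLMAX = VLEN×LMUL/SEW = 256×1/4/8 = 8
AVL=7 ≤ VLMAX=8, so vl = 7
  i=0: mask-off/ones → 255
  i=1: mask-off/ones → 255
  i=2: xor(0x47,0x23) → 100
  i=3: xor(0x8b,0xfc) → 119
  i=4: mask-off/ones → 255
  i=5: mask-off/ones → 255
  i=6: mask-off/ones → 255
  i=7: tail/ones → 255

vd[2] = 100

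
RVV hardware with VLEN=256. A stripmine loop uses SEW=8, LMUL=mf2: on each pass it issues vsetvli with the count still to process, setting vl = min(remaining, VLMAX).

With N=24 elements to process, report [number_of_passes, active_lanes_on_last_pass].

VLMAX = VLEN×LMUL/SEW = 256×1/2/8 = 16
24 elements at 16/iter → 2 passes, remainder 8 on the last

[iterations, last_vl] = [2, 8]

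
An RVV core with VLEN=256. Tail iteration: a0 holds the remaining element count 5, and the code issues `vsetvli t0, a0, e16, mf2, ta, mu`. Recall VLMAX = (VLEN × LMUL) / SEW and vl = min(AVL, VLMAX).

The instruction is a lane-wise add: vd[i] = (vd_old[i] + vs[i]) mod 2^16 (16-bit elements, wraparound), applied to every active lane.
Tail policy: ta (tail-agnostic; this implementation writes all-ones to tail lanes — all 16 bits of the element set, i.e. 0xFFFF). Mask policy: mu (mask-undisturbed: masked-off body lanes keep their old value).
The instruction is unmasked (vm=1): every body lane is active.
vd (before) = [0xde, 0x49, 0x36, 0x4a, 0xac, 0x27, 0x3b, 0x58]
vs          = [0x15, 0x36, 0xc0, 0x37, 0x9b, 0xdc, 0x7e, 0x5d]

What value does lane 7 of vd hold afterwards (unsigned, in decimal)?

vd[7] = 65535

lanes per group: 256·1/2/16 = 8
vl ← min(5, 8) = 5
vd[0] add(0xde,0x15) -> 0xf3
vd[1] add(0x49,0x36) -> 0x7f
vd[2] add(0x36,0xc0) -> 0xf6
vd[3] add(0x4a,0x37) -> 0x81
vd[4] add(0xac,0x9b) -> 0x147
vd[5] tail/ones -> 0xffff
vd[6] tail/ones -> 0xffff
vd[7] tail/ones -> 0xffff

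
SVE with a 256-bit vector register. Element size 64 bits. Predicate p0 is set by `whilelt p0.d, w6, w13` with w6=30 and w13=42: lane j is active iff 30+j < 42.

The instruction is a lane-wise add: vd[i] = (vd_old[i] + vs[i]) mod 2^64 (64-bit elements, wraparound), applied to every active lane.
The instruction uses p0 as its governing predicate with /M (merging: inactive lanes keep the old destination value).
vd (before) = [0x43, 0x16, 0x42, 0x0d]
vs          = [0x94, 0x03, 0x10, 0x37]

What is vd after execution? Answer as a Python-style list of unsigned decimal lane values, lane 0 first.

vd = [215, 25, 82, 68]

register lanes = 256/64 = 4
whilelt: lane j active iff 30+j < 42 → j < 12 → 4 active
  i=0: add(0x43,0x94) → 215
  i=1: add(0x16,0x03) → 25
  i=2: add(0x42,0x10) → 82
  i=3: add(0x0d,0x37) → 68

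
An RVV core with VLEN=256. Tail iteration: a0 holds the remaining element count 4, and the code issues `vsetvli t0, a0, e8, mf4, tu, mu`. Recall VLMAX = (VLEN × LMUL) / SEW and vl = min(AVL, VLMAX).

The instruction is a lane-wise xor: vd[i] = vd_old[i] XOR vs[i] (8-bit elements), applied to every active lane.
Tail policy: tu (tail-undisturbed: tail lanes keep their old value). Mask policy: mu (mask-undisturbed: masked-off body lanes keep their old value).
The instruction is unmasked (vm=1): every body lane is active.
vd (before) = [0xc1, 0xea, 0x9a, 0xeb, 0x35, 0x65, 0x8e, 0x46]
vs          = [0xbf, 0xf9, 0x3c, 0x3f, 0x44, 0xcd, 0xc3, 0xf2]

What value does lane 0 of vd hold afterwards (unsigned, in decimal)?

lanes per group: 256·1/4/8 = 8
vl = min(AVL, VLMAX) = min(4, 8) = 4
vd[0] xor(0xc1,0xbf) -> 0x7e
vd[1] xor(0xea,0xf9) -> 0x13
vd[2] xor(0x9a,0x3c) -> 0xa6
vd[3] xor(0xeb,0x3f) -> 0xd4
vd[4] tail/keep -> 0x35
vd[5] tail/keep -> 0x65
vd[6] tail/keep -> 0x8e
vd[7] tail/keep -> 0x46

vd[0] = 126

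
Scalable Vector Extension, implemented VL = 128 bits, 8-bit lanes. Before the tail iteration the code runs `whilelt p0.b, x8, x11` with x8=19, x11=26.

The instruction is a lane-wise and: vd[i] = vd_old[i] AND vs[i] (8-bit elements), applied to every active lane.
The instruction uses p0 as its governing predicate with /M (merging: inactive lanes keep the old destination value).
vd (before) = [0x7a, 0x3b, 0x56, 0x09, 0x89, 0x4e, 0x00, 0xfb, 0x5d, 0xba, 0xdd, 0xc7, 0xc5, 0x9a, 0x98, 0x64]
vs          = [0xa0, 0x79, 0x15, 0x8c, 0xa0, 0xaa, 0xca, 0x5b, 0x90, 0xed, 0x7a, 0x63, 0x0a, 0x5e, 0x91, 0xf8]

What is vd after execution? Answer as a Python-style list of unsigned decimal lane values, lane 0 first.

128-bit reg / 8-bit elem → 16 lanes
active while 19+j < 26, i.e. j ∈ [0,7) capped at 16 ⇒ 7
vd[0] and(0x7a,0xa0) -> 0x20
vd[1] and(0x3b,0x79) -> 0x39
vd[2] and(0x56,0x15) -> 0x14
vd[3] and(0x09,0x8c) -> 0x08
vd[4] and(0x89,0xa0) -> 0x80
vd[5] and(0x4e,0xaa) -> 0x0a
vd[6] and(0x00,0xca) -> 0x00
vd[7] tail/keep -> 0xfb
vd[8] tail/keep -> 0x5d
vd[9] tail/keep -> 0xba
vd[10] tail/keep -> 0xdd
vd[11] tail/keep -> 0xc7
vd[12] tail/keep -> 0xc5
vd[13] tail/keep -> 0x9a
vd[14] tail/keep -> 0x98
vd[15] tail/keep -> 0x64

vd = [32, 57, 20, 8, 128, 10, 0, 251, 93, 186, 221, 199, 197, 154, 152, 100]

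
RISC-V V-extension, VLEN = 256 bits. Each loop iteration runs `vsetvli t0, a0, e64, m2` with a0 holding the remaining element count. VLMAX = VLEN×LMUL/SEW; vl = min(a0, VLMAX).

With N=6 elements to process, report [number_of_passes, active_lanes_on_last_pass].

[iterations, last_vl] = [1, 6]

VLMAX = VLEN×LMUL/SEW = 256×2/64 = 8
iterations = ceil(6/8) = 1; final-pass vl = 6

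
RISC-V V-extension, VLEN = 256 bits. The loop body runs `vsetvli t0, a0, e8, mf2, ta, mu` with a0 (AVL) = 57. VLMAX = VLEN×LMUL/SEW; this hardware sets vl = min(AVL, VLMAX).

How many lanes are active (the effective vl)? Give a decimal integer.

VLMAX = VLEN×LMUL/SEW = 256×1/2/8 = 16
vl ← min(57, 16) = 16

vl = 16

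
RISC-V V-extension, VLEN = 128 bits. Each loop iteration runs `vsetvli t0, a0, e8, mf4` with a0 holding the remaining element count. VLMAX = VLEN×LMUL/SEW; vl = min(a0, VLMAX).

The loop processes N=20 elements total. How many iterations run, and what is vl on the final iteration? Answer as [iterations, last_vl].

[iterations, last_vl] = [5, 4]

lanes per group: 128·1/4/8 = 4
N=20: ⌈20/4⌉ = 5 iters; last vl = 20 − 4×4 = 4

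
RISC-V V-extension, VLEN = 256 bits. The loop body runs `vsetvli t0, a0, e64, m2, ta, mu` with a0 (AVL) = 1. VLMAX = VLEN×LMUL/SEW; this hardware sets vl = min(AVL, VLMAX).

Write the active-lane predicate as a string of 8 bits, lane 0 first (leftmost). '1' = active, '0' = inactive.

predicate = 10000000

lanes per group: 256·2/64 = 8
AVL=1 ≤ VLMAX=8, so vl = 1
bits (lane 0 leftmost): 10000000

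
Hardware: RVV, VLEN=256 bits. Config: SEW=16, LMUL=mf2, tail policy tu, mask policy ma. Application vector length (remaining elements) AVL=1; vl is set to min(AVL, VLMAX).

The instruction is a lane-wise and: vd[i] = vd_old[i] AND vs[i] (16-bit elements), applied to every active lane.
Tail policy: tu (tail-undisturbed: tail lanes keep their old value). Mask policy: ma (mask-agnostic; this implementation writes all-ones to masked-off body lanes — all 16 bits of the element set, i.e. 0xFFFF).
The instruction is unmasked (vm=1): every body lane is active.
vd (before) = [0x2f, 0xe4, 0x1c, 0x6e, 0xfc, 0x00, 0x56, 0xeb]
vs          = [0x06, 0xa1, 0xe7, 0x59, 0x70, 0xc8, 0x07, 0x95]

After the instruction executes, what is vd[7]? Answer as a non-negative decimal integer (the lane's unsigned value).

VLMAX = (256 × 1/2) / 16 = 8 lanes
AVL=1 ≤ VLMAX=8, so vl = 1
  i=0: and(0x2f,0x06) → 6
  i=1: tail/keep → 228
  i=2: tail/keep → 28
  i=3: tail/keep → 110
  i=4: tail/keep → 252
  i=5: tail/keep → 0
  i=6: tail/keep → 86
  i=7: tail/keep → 235

vd[7] = 235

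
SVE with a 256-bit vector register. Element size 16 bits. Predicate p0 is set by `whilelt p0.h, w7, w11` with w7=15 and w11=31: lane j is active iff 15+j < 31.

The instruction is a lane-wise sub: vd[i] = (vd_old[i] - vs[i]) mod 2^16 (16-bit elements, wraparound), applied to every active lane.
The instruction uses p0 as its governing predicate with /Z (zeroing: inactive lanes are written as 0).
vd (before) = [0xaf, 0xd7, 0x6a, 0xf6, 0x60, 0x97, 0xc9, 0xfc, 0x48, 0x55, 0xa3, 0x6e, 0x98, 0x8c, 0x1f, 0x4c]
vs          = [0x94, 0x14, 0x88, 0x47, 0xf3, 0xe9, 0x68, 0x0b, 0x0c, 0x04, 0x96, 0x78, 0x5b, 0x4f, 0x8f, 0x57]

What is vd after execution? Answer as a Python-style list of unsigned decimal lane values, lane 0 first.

vd = [27, 195, 65506, 175, 65389, 65454, 97, 241, 60, 81, 13, 65526, 61, 61, 65424, 65525]

256-bit reg / 16-bit elem → 16 lanes
active while 15+j < 31, i.e. j ∈ [0,16) capped at 16 ⇒ 16
lane  0: sub(0xaf,0x94) ⇒ 0x1b
lane  1: sub(0xd7,0x14) ⇒ 0xc3
lane  2: sub(0x6a,0x88) ⇒ 0xffe2
lane  3: sub(0xf6,0x47) ⇒ 0xaf
lane  4: sub(0x60,0xf3) ⇒ 0xff6d
lane  5: sub(0x97,0xe9) ⇒ 0xffae
lane  6: sub(0xc9,0x68) ⇒ 0x61
lane  7: sub(0xfc,0x0b) ⇒ 0xf1
lane  8: sub(0x48,0x0c) ⇒ 0x3c
lane  9: sub(0x55,0x04) ⇒ 0x51
lane 10: sub(0xa3,0x96) ⇒ 0x0d
lane 11: sub(0x6e,0x78) ⇒ 0xfff6
lane 12: sub(0x98,0x5b) ⇒ 0x3d
lane 13: sub(0x8c,0x4f) ⇒ 0x3d
lane 14: sub(0x1f,0x8f) ⇒ 0xff90
lane 15: sub(0x4c,0x57) ⇒ 0xfff5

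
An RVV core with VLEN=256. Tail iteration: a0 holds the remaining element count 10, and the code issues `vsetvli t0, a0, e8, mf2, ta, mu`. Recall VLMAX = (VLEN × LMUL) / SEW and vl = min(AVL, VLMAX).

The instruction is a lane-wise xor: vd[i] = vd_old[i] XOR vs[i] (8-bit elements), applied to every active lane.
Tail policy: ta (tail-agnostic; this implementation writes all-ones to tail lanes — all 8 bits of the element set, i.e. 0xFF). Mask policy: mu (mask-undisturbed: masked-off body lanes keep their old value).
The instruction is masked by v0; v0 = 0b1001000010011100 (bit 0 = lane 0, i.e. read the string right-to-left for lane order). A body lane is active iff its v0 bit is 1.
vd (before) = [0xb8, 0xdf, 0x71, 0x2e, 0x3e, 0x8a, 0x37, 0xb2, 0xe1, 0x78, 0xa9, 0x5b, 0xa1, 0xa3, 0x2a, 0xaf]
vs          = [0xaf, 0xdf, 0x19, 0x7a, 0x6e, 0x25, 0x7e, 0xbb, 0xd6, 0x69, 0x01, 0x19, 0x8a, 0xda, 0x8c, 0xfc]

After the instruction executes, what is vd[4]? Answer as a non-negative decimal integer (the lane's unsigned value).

VLMAX = VLEN×LMUL/SEW = 256×1/2/8 = 16
vl ← min(10, 16) = 10
[0] mask-off/keep = 0xb8
[1] mask-off/keep = 0xdf
[2] xor(0x71,0x19) = 0x68
[3] xor(0x2e,0x7a) = 0x54
[4] xor(0x3e,0x6e) = 0x50
[5] mask-off/keep = 0x8a
[6] mask-off/keep = 0x37
[7] xor(0xb2,0xbb) = 0x09
[8] mask-off/keep = 0xe1
[9] mask-off/keep = 0x78
[10] tail/ones = 0xff
[11] tail/ones = 0xff
[12] tail/ones = 0xff
[13] tail/ones = 0xff
[14] tail/ones = 0xff
[15] tail/ones = 0xff

vd[4] = 80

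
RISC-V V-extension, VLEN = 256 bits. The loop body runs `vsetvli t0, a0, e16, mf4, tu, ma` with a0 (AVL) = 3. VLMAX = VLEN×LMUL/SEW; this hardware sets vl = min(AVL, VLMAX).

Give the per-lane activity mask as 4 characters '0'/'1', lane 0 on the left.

predicate = 1110

VLMAX = VLEN×LMUL/SEW = 256×1/4/16 = 4
vl ← min(3, 4) = 3
bits (lane 0 leftmost): 1110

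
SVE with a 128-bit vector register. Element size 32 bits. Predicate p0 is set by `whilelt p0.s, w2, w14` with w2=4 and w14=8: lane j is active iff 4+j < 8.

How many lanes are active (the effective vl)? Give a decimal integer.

vl = 4

128-bit reg / 32-bit elem → 4 lanes
p0[j] = (4+j < 8); true for j=0..3 → 4 lanes set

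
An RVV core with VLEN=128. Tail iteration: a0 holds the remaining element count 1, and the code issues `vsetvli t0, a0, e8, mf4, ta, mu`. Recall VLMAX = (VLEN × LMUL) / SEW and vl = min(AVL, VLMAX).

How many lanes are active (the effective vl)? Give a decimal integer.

vl = 1

lanes per group: 128·1/4/8 = 4
vl ← min(1, 4) = 1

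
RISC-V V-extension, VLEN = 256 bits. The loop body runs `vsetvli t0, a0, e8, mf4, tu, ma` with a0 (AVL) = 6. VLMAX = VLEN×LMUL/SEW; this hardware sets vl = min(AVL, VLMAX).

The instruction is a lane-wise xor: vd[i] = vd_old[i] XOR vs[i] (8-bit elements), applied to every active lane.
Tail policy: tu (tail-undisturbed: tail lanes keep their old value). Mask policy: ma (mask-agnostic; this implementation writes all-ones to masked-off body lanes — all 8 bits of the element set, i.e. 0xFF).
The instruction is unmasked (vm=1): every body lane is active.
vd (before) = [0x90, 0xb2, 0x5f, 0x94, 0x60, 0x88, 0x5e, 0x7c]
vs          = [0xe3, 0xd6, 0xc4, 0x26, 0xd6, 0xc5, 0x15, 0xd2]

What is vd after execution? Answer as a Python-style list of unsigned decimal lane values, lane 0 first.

VLMAX = (256 × 1/4) / 8 = 8 lanes
vl ← min(6, 8) = 6
  i=0: xor(0x90,0xe3) → 115
  i=1: xor(0xb2,0xd6) → 100
  i=2: xor(0x5f,0xc4) → 155
  i=3: xor(0x94,0x26) → 178
  i=4: xor(0x60,0xd6) → 182
  i=5: xor(0x88,0xc5) → 77
  i=6: tail/keep → 94
  i=7: tail/keep → 124

vd = [115, 100, 155, 178, 182, 77, 94, 124]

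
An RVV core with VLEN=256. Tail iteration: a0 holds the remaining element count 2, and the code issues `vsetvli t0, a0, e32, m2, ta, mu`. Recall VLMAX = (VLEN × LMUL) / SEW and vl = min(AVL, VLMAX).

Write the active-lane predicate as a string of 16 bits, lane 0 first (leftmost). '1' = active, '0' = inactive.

VLMAX = VLEN×LMUL/SEW = 256×2/32 = 16
vl ← min(2, 16) = 2
bits (lane 0 leftmost): 1100000000000000

predicate = 1100000000000000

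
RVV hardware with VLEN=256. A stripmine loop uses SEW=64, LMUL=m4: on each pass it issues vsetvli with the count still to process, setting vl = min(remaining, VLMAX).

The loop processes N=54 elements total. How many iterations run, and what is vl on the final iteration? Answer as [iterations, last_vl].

[iterations, last_vl] = [4, 6]

VLMAX = (256 × 4) / 64 = 16 lanes
N=54: ⌈54/16⌉ = 4 iters; last vl = 54 − 3×16 = 6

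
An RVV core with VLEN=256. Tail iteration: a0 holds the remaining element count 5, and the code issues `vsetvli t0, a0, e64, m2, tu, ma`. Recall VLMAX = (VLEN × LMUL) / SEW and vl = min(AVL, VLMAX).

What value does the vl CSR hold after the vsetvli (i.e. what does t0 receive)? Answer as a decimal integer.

VLMAX = (256 × 2) / 64 = 8 lanes
vl ← min(5, 8) = 5

vl = 5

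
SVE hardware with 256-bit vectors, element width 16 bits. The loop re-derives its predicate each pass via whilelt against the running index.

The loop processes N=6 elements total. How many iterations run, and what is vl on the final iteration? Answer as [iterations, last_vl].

[iterations, last_vl] = [1, 6]

register lanes = 256/16 = 16
iterations = ceil(6/16) = 1; final-pass vl = 6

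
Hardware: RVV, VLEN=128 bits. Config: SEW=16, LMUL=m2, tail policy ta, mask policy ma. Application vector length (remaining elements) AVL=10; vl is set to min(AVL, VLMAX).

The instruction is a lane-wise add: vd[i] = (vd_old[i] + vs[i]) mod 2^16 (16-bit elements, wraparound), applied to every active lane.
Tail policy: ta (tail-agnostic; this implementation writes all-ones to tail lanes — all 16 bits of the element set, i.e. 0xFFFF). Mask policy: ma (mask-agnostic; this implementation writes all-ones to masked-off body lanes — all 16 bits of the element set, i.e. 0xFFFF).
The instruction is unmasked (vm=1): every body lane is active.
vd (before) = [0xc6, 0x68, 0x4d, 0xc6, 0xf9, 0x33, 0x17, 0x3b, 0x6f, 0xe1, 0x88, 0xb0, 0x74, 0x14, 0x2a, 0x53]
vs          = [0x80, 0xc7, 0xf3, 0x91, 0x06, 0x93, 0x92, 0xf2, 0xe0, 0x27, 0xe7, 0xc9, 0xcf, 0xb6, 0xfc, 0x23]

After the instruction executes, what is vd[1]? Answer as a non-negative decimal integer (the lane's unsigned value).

lanes per group: 128·2/16 = 16
AVL=10 ≤ VLMAX=16, so vl = 10
  i=0: add(0xc6,0x80) → 326
  i=1: add(0x68,0xc7) → 303
  i=2: add(0x4d,0xf3) → 320
  i=3: add(0xc6,0x91) → 343
  i=4: add(0xf9,0x06) → 255
  i=5: add(0x33,0x93) → 198
  i=6: add(0x17,0x92) → 169
  i=7: add(0x3b,0xf2) → 301
  i=8: add(0x6f,0xe0) → 335
  i=9: add(0xe1,0x27) → 264
  i=10: tail/ones → 65535
  i=11: tail/ones → 65535
  i=12: tail/ones → 65535
  i=13: tail/ones → 65535
  i=14: tail/ones → 65535
  i=15: tail/ones → 65535

vd[1] = 303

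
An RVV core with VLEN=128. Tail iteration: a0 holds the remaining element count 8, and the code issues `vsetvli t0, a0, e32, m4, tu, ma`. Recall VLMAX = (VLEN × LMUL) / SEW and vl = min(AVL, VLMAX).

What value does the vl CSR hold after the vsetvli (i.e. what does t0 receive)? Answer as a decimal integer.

vl = 8

lanes per group: 128·4/32 = 16
vl ← min(8, 16) = 8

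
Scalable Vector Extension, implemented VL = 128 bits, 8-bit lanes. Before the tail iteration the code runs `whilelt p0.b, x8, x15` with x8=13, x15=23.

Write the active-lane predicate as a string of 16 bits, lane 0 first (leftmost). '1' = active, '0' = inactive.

register lanes = 128/8 = 16
whilelt: lane j active iff 13+j < 23 → j < 10 → 10 active
bits (lane 0 leftmost): 1111111111000000

predicate = 1111111111000000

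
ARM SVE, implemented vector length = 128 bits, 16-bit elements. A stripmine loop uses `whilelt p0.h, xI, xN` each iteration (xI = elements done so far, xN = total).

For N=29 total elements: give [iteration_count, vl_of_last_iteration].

[iterations, last_vl] = [4, 5]

register lanes = 128/16 = 8
iterations = ceil(29/8) = 4; final-pass vl = 5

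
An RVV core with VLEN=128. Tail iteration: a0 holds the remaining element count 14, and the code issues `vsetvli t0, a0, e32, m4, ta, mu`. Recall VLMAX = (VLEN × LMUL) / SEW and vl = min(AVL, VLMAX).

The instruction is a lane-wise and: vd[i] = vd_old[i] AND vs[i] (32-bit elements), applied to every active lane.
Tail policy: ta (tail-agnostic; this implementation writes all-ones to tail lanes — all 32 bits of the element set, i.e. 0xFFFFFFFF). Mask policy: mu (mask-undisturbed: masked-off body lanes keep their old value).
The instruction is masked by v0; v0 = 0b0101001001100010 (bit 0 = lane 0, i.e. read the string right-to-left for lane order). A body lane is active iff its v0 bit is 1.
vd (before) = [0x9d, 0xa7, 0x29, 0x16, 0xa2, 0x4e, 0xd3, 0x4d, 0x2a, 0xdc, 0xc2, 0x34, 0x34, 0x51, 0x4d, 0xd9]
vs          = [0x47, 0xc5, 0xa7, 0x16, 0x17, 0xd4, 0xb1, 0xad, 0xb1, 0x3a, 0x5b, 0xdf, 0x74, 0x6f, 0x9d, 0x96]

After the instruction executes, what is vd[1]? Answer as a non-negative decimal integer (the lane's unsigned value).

vd[1] = 133

VLMAX = (128 × 4) / 32 = 16 lanes
AVL=14 ≤ VLMAX=16, so vl = 14
vd[0] mask-off/keep -> 0x9d
vd[1] and(0xa7,0xc5) -> 0x85
vd[2] mask-off/keep -> 0x29
vd[3] mask-off/keep -> 0x16
vd[4] mask-off/keep -> 0xa2
vd[5] and(0x4e,0xd4) -> 0x44
vd[6] and(0xd3,0xb1) -> 0x91
vd[7] mask-off/keep -> 0x4d
vd[8] mask-off/keep -> 0x2a
vd[9] and(0xdc,0x3a) -> 0x18
vd[10] mask-off/keep -> 0xc2
vd[11] mask-off/keep -> 0x34
vd[12] and(0x34,0x74) -> 0x34
vd[13] mask-off/keep -> 0x51
vd[14] tail/ones -> 0xffffffff
vd[15] tail/ones -> 0xffffffff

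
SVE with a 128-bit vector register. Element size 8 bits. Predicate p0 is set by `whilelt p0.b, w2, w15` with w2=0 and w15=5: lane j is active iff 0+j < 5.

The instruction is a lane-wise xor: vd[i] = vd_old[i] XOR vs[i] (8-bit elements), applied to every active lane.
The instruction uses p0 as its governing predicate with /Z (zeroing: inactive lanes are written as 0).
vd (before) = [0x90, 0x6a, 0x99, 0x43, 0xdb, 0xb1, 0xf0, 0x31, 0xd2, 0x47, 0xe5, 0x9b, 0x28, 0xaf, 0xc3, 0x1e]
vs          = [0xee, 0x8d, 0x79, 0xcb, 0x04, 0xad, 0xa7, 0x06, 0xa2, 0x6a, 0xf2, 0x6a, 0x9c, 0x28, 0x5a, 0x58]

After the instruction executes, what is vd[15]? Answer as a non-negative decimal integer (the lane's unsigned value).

register lanes = 128/8 = 16
p0[j] = (0+j < 5); true for j=0..4 → 5 lanes set
lane  0: xor(0x90,0xee) ⇒ 0x7e
lane  1: xor(0x6a,0x8d) ⇒ 0xe7
lane  2: xor(0x99,0x79) ⇒ 0xe0
lane  3: xor(0x43,0xcb) ⇒ 0x88
lane  4: xor(0xdb,0x04) ⇒ 0xdf
lane  5: tail/zero ⇒ 0x00
lane  6: tail/zero ⇒ 0x00
lane  7: tail/zero ⇒ 0x00
lane  8: tail/zero ⇒ 0x00
lane  9: tail/zero ⇒ 0x00
lane 10: tail/zero ⇒ 0x00
lane 11: tail/zero ⇒ 0x00
lane 12: tail/zero ⇒ 0x00
lane 13: tail/zero ⇒ 0x00
lane 14: tail/zero ⇒ 0x00
lane 15: tail/zero ⇒ 0x00

vd[15] = 0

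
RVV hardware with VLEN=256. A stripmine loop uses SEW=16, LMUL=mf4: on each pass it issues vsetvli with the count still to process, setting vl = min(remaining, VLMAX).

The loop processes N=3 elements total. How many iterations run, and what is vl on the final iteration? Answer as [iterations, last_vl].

VLMAX = VLEN×LMUL/SEW = 256×1/4/16 = 4
3 elements at 4/iter → 1 passes, remainder 3 on the last

[iterations, last_vl] = [1, 3]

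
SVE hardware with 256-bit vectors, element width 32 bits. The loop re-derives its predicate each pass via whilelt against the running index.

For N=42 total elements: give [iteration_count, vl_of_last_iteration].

register lanes = 256/32 = 8
N=42: ⌈42/8⌉ = 6 iters; last vl = 42 − 5×8 = 2

[iterations, last_vl] = [6, 2]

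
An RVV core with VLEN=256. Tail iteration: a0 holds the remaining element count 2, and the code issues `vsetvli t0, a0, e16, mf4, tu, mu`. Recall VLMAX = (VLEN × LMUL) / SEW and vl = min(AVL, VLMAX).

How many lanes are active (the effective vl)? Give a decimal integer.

VLMAX = (256 × 1/4) / 16 = 4 lanes
vl ← min(2, 4) = 2

vl = 2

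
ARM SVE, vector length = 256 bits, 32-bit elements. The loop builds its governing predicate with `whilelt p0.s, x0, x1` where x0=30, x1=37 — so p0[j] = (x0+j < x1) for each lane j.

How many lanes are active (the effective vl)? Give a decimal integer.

vl = 7

lane count: 256 div 32 = 8
active while 30+j < 37, i.e. j ∈ [0,7) capped at 8 ⇒ 7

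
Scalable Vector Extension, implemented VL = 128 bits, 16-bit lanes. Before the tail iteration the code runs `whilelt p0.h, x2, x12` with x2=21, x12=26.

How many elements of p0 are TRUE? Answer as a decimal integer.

vl = 5

lane count: 128 div 16 = 8
whilelt: lane j active iff 21+j < 26 → j < 5 → 5 active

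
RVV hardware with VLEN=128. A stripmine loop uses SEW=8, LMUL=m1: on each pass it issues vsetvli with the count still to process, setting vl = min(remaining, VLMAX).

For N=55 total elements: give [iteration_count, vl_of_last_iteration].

lanes per group: 128·1/8 = 16
55 elements at 16/iter → 4 passes, remainder 7 on the last

[iterations, last_vl] = [4, 7]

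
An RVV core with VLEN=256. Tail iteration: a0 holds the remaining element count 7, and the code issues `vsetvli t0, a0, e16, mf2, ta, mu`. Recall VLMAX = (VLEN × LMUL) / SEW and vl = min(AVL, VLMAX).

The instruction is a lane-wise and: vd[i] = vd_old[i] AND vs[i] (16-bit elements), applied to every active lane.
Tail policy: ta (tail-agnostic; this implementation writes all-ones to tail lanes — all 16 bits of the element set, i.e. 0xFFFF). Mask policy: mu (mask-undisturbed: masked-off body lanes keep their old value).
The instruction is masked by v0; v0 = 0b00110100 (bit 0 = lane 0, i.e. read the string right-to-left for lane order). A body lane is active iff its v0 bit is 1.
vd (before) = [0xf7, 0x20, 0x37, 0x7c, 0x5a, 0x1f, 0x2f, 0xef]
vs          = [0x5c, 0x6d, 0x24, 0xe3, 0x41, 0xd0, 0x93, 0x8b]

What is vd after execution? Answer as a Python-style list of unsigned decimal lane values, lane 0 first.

vd = [247, 32, 36, 124, 64, 16, 47, 65535]

VLMAX = VLEN×LMUL/SEW = 256×1/2/16 = 8
vl = min(AVL, VLMAX) = min(7, 8) = 7
lane  0: mask-off/keep ⇒ 0xf7
lane  1: mask-off/keep ⇒ 0x20
lane  2: and(0x37,0x24) ⇒ 0x24
lane  3: mask-off/keep ⇒ 0x7c
lane  4: and(0x5a,0x41) ⇒ 0x40
lane  5: and(0x1f,0xd0) ⇒ 0x10
lane  6: mask-off/keep ⇒ 0x2f
lane  7: tail/ones ⇒ 0xffff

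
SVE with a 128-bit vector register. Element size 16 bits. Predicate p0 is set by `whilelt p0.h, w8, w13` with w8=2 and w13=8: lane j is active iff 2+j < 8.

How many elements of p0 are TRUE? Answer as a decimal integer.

register lanes = 128/16 = 8
active while 2+j < 8, i.e. j ∈ [0,6) capped at 8 ⇒ 6

vl = 6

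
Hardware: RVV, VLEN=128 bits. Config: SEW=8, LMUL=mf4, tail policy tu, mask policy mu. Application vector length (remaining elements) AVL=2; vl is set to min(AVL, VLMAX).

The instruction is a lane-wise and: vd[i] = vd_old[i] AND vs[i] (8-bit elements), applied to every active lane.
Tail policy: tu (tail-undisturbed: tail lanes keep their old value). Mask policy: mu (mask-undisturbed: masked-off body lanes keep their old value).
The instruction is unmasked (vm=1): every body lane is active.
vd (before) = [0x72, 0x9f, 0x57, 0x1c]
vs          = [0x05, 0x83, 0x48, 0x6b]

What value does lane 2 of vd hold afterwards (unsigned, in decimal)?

vd[2] = 87

VLMAX = (128 × 1/4) / 8 = 4 lanes
vl ← min(2, 4) = 2
vd[0] and(0x72,0x05) -> 0x00
vd[1] and(0x9f,0x83) -> 0x83
vd[2] tail/keep -> 0x57
vd[3] tail/keep -> 0x1c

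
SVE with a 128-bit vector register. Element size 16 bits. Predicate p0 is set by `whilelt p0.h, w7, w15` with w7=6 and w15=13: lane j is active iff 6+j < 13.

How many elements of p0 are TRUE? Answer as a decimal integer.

vl = 7

register lanes = 128/16 = 8
whilelt: lane j active iff 6+j < 13 → j < 7 → 7 active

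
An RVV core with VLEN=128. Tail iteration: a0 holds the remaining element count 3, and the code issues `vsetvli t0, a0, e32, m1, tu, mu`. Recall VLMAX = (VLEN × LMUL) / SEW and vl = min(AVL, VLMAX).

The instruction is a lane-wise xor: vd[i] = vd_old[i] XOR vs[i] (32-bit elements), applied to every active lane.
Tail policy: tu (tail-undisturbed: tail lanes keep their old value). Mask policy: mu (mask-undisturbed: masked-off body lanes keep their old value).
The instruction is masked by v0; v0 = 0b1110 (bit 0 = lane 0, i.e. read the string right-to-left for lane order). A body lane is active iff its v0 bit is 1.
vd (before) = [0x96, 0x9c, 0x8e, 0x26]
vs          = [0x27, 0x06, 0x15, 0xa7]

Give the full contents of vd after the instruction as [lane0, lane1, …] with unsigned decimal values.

lanes per group: 128·1/32 = 4
vl ← min(3, 4) = 3
lane  0: mask-off/keep ⇒ 0x96
lane  1: xor(0x9c,0x06) ⇒ 0x9a
lane  2: xor(0x8e,0x15) ⇒ 0x9b
lane  3: tail/keep ⇒ 0x26

vd = [150, 154, 155, 38]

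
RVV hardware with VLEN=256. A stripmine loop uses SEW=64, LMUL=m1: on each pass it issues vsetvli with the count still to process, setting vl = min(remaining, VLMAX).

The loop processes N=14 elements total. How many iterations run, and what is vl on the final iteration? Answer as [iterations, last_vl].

[iterations, last_vl] = [4, 2]

VLMAX = VLEN×LMUL/SEW = 256×1/64 = 4
iterations = ceil(14/4) = 4; final-pass vl = 2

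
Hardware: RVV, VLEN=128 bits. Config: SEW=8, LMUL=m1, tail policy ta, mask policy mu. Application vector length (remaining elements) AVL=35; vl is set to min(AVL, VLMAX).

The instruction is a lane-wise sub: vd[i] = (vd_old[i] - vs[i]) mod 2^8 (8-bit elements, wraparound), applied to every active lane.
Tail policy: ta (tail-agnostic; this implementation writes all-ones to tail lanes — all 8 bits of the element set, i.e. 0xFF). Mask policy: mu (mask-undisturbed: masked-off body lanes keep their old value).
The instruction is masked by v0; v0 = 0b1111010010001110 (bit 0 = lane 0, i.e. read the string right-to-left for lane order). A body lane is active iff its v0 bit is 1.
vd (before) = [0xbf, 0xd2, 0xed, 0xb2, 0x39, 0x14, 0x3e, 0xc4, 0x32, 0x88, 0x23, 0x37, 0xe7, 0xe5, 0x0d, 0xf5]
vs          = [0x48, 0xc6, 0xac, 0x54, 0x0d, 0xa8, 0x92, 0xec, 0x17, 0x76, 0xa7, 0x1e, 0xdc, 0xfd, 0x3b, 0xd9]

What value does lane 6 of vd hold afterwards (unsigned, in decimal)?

VLMAX = (128 × 1) / 8 = 16 lanes
vl = min(AVL, VLMAX) = min(35, 16) = 16
lane  0: mask-off/keep ⇒ 0xbf
lane  1: sub(0xd2,0xc6) ⇒ 0x0c
lane  2: sub(0xed,0xac) ⇒ 0x41
lane  3: sub(0xb2,0x54) ⇒ 0x5e
lane  4: mask-off/keep ⇒ 0x39
lane  5: mask-off/keep ⇒ 0x14
lane  6: mask-off/keep ⇒ 0x3e
lane  7: sub(0xc4,0xec) ⇒ 0xd8
lane  8: mask-off/keep ⇒ 0x32
lane  9: mask-off/keep ⇒ 0x88
lane 10: sub(0x23,0xa7) ⇒ 0x7c
lane 11: mask-off/keep ⇒ 0x37
lane 12: sub(0xe7,0xdc) ⇒ 0x0b
lane 13: sub(0xe5,0xfd) ⇒ 0xe8
lane 14: sub(0x0d,0x3b) ⇒ 0xd2
lane 15: sub(0xf5,0xd9) ⇒ 0x1c

vd[6] = 62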